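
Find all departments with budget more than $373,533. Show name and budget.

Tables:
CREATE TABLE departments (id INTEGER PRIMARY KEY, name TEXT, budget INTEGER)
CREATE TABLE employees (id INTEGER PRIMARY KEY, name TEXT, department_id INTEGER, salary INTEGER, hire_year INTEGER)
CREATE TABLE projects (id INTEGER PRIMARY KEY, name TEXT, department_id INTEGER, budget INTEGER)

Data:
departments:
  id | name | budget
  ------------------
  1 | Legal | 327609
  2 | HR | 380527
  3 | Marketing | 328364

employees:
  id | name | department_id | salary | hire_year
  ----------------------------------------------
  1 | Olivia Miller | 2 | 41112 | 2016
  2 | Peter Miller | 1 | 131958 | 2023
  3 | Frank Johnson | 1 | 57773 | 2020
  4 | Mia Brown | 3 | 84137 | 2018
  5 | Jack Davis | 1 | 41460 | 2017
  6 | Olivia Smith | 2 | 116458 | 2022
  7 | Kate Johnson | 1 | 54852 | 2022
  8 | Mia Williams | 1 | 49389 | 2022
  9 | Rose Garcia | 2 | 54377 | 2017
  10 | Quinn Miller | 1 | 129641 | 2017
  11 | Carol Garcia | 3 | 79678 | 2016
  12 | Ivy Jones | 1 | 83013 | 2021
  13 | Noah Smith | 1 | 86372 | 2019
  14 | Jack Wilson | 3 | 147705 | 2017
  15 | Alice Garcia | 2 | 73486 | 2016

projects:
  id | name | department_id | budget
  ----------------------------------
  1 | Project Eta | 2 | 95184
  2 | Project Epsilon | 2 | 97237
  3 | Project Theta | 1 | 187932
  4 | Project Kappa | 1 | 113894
SELECT name, budget FROM departments WHERE budget > 373533

Execution result:
name | budget
HR | 380527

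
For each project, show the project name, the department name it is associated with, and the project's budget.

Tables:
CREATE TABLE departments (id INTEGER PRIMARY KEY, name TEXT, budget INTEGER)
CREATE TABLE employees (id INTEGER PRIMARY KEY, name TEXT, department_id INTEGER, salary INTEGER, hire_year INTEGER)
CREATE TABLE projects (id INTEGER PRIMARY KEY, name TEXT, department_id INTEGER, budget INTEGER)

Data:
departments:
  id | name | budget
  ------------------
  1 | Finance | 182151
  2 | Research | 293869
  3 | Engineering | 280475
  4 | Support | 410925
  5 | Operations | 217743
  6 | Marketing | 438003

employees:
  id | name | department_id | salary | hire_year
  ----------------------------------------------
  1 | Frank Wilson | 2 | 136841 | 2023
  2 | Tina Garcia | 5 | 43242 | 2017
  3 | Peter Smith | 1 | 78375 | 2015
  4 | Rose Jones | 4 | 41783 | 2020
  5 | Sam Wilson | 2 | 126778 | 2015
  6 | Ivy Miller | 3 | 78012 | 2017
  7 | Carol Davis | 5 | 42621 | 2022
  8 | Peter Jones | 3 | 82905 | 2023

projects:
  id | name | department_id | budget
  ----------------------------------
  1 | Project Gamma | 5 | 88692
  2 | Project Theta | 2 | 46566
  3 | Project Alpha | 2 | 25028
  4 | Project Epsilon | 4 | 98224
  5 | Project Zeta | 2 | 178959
SELECT c.name, p.name AS department, c.budget FROM projects c JOIN departments p ON c.department_id = p.id

Execution result:
name | department | budget
Project Gamma | Operations | 88692
Project Theta | Research | 46566
Project Alpha | Research | 25028
Project Epsilon | Support | 98224
Project Zeta | Research | 178959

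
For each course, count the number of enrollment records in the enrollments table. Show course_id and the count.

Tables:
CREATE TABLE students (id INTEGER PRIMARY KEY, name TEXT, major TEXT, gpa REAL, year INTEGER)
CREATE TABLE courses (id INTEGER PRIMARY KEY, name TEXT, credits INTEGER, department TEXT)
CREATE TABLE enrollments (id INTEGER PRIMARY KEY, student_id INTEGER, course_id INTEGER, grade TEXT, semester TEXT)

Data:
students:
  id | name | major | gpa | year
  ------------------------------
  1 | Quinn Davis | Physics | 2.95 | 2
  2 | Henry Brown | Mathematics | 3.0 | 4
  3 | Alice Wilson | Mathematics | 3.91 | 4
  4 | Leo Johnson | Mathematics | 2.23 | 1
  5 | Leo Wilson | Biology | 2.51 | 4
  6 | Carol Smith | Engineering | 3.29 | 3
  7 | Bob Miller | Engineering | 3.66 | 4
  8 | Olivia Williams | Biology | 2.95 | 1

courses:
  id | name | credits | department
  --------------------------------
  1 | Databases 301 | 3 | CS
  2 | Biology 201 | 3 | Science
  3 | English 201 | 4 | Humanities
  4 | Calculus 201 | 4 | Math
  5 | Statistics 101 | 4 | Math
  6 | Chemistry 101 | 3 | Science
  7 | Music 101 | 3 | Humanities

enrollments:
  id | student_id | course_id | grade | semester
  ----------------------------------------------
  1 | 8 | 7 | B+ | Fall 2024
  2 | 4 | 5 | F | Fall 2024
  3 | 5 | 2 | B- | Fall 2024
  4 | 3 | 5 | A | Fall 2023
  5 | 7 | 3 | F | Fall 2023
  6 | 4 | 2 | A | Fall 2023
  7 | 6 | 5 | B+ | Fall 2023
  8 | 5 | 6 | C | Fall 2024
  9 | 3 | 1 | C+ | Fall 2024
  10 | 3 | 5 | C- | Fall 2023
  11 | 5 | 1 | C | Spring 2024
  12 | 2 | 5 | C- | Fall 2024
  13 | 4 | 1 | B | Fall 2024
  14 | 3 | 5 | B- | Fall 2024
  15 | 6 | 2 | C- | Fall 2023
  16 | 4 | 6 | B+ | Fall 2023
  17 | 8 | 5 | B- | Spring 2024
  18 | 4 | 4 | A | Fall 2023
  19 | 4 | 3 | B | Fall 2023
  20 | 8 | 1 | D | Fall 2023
SELECT course_id, COUNT(*) AS enrollment_count FROM enrollments GROUP BY course_id

Execution result:
course_id | enrollment_count
1 | 4
2 | 3
3 | 2
4 | 1
5 | 7
6 | 2
7 | 1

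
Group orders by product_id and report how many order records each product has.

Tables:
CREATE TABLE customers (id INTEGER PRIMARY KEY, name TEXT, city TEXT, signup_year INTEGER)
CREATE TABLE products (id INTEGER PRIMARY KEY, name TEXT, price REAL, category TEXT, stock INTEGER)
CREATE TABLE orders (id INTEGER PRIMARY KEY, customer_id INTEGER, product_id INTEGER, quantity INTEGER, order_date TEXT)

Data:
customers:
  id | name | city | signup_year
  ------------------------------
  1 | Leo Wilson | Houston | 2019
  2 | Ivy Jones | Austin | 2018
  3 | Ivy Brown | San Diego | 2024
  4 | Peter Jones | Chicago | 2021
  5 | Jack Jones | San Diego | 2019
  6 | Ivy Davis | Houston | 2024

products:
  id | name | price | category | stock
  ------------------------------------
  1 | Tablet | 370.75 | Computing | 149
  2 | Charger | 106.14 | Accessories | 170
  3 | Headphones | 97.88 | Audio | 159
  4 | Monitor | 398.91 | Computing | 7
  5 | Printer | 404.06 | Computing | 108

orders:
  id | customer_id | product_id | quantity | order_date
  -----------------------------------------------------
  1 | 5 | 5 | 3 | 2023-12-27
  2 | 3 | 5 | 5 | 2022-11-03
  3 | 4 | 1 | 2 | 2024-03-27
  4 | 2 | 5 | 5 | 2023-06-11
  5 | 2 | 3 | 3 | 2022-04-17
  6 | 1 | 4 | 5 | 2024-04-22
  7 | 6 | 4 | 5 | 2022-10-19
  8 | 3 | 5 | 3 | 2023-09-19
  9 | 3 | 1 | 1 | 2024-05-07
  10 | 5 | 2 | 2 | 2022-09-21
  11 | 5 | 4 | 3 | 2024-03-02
SELECT product_id, COUNT(*) AS order_count FROM orders GROUP BY product_id

Execution result:
product_id | order_count
1 | 2
2 | 1
3 | 1
4 | 3
5 | 4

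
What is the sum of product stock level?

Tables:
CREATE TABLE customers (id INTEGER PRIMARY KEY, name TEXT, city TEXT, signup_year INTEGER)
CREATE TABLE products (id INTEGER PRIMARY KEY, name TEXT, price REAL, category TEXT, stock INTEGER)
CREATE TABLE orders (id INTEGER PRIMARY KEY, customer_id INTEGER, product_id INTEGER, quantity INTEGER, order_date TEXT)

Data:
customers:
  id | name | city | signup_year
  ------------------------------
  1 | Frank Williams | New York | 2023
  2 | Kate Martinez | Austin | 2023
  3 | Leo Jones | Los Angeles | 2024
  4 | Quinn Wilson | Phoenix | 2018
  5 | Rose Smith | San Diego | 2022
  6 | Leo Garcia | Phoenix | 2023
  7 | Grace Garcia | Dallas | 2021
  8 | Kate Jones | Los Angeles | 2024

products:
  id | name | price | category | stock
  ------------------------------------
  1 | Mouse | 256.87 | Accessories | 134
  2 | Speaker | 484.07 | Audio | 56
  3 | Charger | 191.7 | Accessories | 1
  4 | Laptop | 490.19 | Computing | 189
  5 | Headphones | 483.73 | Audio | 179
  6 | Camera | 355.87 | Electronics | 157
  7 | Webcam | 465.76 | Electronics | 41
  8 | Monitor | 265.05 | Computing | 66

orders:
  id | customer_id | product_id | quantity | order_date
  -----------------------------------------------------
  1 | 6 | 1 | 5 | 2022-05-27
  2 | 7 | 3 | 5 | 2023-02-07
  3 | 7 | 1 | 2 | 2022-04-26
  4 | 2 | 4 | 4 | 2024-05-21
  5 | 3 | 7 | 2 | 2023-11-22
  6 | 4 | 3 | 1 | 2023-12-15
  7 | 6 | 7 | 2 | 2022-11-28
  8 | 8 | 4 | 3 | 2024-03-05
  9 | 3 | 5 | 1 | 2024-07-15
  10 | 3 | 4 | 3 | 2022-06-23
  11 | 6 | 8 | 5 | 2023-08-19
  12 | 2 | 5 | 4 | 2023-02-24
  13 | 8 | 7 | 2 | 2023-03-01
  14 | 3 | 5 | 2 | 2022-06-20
SELECT SUM(stock) FROM products

Execution result:
823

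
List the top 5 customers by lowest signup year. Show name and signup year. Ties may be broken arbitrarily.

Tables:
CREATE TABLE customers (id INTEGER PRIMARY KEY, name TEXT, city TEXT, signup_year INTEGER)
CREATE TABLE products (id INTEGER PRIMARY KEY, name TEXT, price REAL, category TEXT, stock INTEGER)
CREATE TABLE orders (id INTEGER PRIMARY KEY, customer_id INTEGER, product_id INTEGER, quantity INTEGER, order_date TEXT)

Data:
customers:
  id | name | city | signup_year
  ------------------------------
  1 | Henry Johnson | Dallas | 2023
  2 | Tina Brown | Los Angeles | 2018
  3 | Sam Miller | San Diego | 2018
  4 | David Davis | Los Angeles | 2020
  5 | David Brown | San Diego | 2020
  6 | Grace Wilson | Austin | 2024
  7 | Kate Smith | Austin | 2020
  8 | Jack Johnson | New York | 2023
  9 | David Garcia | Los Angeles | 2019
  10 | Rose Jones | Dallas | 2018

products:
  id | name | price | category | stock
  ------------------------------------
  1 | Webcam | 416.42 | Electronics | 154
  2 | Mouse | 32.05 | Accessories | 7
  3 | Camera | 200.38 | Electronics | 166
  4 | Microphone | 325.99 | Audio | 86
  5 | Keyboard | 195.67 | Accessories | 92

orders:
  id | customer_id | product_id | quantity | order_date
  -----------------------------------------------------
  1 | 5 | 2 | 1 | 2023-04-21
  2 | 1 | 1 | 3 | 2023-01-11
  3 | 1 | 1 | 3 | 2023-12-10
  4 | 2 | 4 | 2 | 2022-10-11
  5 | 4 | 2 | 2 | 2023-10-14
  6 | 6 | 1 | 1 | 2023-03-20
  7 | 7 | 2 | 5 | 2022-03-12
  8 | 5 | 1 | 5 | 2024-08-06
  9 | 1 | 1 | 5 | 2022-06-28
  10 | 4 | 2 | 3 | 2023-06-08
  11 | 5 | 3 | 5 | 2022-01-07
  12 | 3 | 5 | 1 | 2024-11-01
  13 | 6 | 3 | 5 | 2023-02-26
SELECT name, signup_year FROM customers ORDER BY signup_year ASC LIMIT 5

Execution result:
name | signup_year
Tina Brown | 2018
Sam Miller | 2018
Rose Jones | 2018
David Garcia | 2019
David Davis | 2020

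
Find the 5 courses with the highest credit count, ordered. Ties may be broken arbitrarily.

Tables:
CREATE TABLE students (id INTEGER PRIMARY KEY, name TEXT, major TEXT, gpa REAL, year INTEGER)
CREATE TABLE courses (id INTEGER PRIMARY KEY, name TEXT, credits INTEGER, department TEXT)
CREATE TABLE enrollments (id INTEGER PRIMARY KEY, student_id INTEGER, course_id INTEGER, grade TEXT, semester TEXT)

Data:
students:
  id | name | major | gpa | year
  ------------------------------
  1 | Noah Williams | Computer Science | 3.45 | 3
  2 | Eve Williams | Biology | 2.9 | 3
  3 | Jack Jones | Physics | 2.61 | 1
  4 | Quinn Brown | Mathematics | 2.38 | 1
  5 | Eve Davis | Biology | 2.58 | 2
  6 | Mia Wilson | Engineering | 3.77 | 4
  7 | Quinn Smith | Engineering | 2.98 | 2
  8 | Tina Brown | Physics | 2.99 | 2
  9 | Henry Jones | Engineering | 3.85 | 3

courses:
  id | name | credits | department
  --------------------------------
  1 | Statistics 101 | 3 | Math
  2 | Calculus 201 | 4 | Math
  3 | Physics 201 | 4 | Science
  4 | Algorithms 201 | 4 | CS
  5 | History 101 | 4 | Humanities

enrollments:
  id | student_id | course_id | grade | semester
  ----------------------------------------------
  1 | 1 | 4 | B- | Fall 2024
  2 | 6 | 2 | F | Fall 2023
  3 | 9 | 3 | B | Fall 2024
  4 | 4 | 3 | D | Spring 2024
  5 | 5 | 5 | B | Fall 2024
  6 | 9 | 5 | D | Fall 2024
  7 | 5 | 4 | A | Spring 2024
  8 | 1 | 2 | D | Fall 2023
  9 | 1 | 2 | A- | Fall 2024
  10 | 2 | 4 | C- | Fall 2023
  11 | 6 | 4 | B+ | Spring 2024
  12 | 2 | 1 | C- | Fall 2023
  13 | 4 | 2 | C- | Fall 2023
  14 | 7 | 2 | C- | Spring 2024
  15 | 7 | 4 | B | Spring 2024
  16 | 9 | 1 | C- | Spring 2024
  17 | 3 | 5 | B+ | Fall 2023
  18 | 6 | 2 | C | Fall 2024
SELECT name, credits FROM courses ORDER BY credits DESC LIMIT 5

Execution result:
name | credits
Calculus 201 | 4
Physics 201 | 4
Algorithms 201 | 4
History 101 | 4
Statistics 101 | 3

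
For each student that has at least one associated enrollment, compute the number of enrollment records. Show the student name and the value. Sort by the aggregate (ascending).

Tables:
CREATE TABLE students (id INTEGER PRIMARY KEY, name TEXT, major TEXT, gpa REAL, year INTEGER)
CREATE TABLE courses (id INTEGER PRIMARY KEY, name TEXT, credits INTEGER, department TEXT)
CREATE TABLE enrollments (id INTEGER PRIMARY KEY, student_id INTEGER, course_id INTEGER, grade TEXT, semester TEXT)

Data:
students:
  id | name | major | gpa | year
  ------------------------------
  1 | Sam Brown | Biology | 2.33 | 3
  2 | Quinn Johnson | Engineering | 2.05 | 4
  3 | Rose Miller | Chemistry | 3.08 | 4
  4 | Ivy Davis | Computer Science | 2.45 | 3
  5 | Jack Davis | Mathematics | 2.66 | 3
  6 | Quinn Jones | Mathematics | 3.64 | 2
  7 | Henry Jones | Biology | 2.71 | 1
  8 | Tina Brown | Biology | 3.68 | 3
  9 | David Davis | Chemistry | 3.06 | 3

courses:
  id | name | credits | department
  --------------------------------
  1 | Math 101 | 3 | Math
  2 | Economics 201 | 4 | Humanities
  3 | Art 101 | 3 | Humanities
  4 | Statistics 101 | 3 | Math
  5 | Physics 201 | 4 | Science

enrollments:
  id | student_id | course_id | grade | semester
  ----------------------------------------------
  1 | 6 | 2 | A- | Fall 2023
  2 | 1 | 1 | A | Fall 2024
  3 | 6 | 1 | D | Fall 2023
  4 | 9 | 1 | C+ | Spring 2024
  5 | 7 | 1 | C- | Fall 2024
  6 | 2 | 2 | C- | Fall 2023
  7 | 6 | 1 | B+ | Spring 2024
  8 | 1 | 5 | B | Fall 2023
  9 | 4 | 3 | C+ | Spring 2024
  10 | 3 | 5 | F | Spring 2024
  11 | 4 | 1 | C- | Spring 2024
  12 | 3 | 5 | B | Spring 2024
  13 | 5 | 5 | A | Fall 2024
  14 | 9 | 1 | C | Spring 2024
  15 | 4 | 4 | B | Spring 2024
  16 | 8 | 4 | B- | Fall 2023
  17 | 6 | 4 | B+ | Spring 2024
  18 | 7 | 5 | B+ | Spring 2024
SELECT p.name, COUNT(*) AS n FROM enrollments c JOIN students p ON c.student_id = p.id GROUP BY p.id, p.name ORDER BY n ASC

Execution result:
name | n
Quinn Johnson | 1
Jack Davis | 1
Tina Brown | 1
Sam Brown | 2
Rose Miller | 2
Henry Jones | 2
David Davis | 2
Ivy Davis | 3
Quinn Jones | 4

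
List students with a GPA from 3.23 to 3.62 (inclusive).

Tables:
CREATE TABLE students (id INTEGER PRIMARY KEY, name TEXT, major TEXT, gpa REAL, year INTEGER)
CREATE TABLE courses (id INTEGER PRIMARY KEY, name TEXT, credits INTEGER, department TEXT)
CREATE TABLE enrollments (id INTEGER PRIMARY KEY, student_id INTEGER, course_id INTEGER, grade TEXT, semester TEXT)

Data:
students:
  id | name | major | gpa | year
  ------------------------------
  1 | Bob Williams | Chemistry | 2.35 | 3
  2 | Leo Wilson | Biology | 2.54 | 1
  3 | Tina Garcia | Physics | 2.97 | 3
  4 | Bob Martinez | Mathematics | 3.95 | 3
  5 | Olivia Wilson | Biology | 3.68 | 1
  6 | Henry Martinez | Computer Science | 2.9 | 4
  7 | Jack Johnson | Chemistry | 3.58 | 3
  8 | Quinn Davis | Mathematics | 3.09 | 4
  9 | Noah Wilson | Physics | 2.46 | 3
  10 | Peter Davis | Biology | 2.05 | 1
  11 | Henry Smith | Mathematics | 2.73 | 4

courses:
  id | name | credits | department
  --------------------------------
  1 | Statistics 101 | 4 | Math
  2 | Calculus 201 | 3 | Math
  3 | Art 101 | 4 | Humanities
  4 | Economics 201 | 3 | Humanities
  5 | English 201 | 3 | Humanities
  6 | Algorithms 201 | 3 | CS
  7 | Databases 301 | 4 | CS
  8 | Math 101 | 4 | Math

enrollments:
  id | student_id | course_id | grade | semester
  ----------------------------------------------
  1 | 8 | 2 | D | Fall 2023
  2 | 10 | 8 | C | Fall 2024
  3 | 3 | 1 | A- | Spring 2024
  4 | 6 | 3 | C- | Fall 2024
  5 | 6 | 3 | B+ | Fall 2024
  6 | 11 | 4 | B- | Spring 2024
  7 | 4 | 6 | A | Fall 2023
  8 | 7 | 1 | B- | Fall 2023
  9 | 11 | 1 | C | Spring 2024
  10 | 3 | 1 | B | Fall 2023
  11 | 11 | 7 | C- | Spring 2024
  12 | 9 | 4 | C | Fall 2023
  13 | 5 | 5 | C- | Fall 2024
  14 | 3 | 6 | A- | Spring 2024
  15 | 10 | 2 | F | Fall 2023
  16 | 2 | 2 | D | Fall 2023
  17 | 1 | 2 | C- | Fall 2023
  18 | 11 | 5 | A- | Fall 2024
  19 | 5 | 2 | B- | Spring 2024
SELECT name, gpa FROM students WHERE gpa BETWEEN 3.23 AND 3.62

Execution result:
name | gpa
Jack Johnson | 3.58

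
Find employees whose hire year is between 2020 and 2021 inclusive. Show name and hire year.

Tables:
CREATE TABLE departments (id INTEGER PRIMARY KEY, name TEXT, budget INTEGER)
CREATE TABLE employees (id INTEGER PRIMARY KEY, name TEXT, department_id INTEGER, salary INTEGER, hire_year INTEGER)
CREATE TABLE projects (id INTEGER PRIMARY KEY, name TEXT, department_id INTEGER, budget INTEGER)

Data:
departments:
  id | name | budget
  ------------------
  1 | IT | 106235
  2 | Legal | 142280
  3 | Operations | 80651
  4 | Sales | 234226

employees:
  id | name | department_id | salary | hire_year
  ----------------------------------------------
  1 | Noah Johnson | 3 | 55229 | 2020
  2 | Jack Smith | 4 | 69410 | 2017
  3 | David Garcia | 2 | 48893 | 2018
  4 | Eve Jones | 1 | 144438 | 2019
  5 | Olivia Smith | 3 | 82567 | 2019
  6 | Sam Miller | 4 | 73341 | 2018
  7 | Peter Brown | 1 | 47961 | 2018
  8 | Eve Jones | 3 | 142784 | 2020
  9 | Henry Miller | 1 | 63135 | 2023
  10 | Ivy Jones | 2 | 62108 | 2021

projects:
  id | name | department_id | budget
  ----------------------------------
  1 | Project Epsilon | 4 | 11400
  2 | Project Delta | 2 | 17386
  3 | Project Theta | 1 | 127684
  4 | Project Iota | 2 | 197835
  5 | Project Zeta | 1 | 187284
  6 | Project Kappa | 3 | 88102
SELECT name, hire_year FROM employees WHERE hire_year BETWEEN 2020 AND 2021

Execution result:
name | hire_year
Noah Johnson | 2020
Eve Jones | 2020
Ivy Jones | 2021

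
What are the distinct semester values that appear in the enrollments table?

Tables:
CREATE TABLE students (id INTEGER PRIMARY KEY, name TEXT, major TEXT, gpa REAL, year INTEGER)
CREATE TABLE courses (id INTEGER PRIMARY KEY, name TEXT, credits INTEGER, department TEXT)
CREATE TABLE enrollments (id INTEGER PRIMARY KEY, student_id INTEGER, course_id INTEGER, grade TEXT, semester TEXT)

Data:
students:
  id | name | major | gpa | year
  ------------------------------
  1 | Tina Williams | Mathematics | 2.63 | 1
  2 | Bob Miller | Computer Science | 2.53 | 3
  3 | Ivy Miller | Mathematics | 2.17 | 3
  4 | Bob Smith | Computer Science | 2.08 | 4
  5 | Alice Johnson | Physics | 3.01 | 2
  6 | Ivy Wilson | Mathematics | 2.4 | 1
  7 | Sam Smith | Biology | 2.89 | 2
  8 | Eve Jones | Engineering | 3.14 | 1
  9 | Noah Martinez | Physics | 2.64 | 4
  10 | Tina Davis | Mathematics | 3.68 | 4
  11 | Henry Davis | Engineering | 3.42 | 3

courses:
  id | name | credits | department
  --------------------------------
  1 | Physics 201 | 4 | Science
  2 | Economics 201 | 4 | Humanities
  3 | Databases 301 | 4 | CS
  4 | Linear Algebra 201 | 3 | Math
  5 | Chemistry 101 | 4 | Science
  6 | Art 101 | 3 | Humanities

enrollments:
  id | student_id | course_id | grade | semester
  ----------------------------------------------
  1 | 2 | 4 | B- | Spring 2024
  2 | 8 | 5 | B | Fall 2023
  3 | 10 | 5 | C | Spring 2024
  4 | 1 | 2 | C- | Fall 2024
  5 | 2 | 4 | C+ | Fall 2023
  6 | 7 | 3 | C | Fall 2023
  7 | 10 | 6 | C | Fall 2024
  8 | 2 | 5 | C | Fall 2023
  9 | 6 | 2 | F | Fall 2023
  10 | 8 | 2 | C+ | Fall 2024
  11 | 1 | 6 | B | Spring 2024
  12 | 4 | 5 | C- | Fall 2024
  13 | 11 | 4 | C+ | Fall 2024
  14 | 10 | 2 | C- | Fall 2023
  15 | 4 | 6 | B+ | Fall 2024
SELECT DISTINCT semester FROM enrollments

Execution result:
semester
Spring 2024
Fall 2023
Fall 2024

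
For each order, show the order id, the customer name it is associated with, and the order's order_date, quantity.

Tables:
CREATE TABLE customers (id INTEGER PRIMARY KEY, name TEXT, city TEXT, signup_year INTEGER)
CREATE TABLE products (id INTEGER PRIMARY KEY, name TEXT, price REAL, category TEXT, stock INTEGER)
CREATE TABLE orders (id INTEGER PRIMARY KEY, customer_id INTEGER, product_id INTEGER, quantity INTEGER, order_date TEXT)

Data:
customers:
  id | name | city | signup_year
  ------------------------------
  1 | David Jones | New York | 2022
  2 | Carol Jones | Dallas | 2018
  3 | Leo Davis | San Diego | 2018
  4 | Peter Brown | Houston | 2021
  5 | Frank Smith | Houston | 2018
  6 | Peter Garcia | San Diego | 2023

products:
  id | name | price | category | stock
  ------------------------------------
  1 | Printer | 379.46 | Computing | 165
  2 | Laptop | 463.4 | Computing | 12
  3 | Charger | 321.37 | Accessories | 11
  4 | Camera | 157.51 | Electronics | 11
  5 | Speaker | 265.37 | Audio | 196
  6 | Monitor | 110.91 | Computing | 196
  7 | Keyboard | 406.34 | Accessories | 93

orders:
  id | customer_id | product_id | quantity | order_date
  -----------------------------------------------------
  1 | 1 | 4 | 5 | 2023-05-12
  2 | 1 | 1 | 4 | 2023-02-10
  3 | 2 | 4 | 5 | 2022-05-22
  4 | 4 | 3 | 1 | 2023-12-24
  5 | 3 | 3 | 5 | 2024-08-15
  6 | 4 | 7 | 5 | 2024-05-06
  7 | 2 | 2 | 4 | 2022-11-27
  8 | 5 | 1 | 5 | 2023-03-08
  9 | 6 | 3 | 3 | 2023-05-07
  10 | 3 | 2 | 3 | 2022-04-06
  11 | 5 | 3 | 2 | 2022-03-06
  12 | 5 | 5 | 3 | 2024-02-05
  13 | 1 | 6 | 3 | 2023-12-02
SELECT c.id, p.name AS customer, c.order_date, c.quantity FROM orders c JOIN customers p ON c.customer_id = p.id

Execution result:
id | customer | order_date | quantity
1 | David Jones | 2023-05-12 | 5
2 | David Jones | 2023-02-10 | 4
3 | Carol Jones | 2022-05-22 | 5
4 | Peter Brown | 2023-12-24 | 1
5 | Leo Davis | 2024-08-15 | 5
6 | Peter Brown | 2024-05-06 | 5
7 | Carol Jones | 2022-11-27 | 4
8 | Frank Smith | 2023-03-08 | 5
9 | Peter Garcia | 2023-05-07 | 3
10 | Leo Davis | 2022-04-06 | 3
11 | Frank Smith | 2022-03-06 | 2
12 | Frank Smith | 2024-02-05 | 3
13 | David Jones | 2023-12-02 | 3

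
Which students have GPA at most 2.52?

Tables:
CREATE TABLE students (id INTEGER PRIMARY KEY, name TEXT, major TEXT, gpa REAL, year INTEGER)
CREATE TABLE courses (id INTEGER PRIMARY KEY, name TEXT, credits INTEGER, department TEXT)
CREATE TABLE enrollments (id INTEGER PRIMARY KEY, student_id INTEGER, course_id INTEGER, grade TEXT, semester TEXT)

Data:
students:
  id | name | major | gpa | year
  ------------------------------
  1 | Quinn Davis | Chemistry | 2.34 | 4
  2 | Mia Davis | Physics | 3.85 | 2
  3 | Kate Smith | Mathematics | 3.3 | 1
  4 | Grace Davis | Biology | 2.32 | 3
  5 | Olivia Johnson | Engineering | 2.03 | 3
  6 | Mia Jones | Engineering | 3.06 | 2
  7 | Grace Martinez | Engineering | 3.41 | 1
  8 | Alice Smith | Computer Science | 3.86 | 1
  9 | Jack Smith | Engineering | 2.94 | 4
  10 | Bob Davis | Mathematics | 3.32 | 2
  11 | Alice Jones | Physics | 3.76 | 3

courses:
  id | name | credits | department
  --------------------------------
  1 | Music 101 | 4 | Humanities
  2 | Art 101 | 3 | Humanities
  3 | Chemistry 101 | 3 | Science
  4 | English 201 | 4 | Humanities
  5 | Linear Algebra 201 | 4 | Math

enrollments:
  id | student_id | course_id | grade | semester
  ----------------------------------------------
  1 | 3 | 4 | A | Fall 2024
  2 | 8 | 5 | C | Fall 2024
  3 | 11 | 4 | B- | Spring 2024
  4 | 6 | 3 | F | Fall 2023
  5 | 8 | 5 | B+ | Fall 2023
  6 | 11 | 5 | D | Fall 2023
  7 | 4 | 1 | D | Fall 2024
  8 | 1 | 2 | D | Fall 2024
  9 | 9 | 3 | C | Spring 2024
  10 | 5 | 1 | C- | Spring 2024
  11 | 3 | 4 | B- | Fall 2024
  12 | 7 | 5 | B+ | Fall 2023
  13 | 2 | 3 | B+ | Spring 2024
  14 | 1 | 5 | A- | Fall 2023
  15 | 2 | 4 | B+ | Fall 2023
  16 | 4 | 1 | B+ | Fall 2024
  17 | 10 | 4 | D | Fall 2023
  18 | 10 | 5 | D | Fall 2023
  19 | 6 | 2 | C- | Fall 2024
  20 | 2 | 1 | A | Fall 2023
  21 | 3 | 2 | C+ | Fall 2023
SELECT name, gpa FROM students WHERE gpa <= 2.52

Execution result:
name | gpa
Quinn Davis | 2.34
Grace Davis | 2.32
Olivia Johnson | 2.03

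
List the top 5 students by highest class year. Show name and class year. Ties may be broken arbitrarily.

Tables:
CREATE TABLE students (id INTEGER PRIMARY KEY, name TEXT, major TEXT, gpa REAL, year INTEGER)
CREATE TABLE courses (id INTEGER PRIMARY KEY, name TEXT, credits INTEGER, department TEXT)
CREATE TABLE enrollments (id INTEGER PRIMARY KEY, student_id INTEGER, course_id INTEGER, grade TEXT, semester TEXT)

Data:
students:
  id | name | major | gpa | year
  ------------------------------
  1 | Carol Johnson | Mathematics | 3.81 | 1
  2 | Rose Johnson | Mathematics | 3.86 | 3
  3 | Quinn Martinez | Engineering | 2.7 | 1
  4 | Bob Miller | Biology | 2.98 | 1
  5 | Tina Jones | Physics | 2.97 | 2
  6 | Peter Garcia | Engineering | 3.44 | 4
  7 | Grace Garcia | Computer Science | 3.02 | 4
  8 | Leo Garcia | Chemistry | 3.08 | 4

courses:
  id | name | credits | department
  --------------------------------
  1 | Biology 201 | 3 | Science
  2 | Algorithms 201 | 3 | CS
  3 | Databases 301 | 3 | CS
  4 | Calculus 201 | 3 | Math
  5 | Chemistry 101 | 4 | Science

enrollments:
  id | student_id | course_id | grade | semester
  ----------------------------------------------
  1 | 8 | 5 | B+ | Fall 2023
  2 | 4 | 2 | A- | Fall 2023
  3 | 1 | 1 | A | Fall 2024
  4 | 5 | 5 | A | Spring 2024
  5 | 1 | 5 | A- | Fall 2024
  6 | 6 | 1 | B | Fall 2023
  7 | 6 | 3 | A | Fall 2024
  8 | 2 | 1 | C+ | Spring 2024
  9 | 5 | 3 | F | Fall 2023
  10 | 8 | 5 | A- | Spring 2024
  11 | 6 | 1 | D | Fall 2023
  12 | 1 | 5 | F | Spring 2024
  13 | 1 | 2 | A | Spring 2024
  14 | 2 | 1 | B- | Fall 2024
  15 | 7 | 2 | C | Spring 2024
SELECT name, year FROM students ORDER BY year DESC LIMIT 5

Execution result:
name | year
Peter Garcia | 4
Grace Garcia | 4
Leo Garcia | 4
Rose Johnson | 3
Tina Jones | 2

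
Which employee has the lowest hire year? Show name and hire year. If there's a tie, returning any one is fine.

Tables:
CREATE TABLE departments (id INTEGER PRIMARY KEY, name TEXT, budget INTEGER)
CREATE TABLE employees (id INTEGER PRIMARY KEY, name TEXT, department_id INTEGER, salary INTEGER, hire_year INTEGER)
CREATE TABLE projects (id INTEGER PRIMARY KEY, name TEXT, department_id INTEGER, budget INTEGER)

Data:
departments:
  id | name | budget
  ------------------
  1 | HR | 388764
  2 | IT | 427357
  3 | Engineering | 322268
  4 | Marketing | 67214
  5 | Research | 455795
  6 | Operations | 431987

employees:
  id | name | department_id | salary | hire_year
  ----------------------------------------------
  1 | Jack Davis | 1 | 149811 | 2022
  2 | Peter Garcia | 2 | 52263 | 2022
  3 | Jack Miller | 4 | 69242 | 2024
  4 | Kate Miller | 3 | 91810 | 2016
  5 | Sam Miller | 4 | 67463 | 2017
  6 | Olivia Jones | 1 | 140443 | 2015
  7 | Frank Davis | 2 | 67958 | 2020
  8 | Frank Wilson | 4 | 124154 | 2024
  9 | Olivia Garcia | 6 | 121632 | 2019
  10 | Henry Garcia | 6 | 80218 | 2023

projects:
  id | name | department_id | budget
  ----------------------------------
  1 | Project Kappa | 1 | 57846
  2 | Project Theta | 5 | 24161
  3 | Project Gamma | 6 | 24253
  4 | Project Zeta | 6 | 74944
SELECT name, hire_year FROM employees ORDER BY hire_year ASC LIMIT 1

Execution result:
name | hire_year
Olivia Jones | 2015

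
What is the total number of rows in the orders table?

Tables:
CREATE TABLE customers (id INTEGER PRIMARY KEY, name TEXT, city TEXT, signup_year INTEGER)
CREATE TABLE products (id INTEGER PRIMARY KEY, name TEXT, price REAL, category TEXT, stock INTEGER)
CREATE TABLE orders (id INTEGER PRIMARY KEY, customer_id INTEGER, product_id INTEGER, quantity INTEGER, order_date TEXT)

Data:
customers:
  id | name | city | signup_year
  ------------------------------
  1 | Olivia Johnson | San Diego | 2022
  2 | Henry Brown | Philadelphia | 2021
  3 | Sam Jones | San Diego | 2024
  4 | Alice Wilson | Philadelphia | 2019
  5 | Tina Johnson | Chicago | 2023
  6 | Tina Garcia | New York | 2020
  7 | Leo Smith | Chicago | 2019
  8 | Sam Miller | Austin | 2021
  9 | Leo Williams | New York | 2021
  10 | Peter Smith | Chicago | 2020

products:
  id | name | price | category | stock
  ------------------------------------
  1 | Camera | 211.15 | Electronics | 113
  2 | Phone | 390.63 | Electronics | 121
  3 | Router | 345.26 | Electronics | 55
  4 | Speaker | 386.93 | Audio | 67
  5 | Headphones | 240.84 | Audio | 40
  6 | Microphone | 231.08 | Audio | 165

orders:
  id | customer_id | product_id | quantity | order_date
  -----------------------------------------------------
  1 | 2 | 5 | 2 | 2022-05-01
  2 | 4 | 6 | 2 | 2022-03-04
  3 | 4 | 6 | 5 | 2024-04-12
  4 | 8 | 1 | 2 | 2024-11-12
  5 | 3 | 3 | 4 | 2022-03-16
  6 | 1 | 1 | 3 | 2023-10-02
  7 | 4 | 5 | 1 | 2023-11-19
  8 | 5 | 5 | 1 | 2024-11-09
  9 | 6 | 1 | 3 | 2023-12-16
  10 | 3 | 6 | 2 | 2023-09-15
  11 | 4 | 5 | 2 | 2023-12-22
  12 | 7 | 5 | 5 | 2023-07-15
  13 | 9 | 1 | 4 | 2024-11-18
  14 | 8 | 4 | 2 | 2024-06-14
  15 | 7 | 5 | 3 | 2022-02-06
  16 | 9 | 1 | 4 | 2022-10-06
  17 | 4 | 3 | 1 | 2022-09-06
SELECT COUNT(*) FROM orders

Execution result:
17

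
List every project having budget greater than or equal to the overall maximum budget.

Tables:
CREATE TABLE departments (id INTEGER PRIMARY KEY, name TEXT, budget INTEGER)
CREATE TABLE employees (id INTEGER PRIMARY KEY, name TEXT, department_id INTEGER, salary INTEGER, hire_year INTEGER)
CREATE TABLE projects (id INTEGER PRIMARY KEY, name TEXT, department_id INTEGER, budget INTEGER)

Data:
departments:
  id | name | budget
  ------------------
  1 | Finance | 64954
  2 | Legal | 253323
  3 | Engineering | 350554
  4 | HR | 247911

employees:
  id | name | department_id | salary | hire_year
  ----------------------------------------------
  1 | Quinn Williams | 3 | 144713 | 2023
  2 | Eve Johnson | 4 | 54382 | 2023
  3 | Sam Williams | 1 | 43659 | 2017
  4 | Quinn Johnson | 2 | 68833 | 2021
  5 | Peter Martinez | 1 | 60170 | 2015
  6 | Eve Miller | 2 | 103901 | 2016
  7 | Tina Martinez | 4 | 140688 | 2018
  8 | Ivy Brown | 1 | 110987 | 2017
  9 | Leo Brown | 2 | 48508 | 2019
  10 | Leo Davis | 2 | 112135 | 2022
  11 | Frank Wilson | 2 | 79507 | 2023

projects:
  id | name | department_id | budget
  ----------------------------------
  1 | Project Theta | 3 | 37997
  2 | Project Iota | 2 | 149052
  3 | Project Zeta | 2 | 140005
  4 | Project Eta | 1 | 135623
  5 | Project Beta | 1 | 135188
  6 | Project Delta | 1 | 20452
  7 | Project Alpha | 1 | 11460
SELECT name, budget FROM projects WHERE budget >= (SELECT MAX(budget) FROM projects)

Execution result:
name | budget
Project Iota | 149052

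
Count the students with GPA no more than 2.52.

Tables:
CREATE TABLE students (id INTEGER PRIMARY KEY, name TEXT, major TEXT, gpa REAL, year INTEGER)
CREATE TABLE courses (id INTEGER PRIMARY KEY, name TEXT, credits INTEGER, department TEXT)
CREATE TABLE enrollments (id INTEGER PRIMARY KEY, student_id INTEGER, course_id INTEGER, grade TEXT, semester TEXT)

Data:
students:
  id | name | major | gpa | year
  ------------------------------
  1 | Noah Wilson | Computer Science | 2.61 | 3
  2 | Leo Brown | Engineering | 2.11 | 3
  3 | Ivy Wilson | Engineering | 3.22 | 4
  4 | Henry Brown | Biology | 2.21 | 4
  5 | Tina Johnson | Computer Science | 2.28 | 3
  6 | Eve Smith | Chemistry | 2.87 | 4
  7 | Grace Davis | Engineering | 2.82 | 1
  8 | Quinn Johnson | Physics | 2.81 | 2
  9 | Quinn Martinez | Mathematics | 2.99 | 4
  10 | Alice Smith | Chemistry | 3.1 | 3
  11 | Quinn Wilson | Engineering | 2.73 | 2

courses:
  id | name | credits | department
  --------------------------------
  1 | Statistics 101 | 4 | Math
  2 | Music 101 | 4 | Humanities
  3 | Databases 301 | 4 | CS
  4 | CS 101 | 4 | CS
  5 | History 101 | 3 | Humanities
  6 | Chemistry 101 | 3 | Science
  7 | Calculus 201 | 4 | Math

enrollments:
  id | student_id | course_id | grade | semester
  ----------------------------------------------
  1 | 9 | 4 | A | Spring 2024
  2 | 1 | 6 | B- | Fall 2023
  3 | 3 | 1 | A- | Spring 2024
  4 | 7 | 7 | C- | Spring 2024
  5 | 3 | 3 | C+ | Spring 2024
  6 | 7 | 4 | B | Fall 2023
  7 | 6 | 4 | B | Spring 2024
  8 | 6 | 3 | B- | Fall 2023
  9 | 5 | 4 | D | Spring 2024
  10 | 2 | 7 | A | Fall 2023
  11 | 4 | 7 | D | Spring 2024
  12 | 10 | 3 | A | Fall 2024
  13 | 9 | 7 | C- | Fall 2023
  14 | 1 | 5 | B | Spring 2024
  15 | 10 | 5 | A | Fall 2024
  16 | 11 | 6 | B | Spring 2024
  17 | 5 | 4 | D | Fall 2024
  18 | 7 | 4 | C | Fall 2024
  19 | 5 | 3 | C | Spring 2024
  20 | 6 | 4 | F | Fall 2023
SELECT COUNT(*) FROM students WHERE gpa <= 2.52

Execution result:
3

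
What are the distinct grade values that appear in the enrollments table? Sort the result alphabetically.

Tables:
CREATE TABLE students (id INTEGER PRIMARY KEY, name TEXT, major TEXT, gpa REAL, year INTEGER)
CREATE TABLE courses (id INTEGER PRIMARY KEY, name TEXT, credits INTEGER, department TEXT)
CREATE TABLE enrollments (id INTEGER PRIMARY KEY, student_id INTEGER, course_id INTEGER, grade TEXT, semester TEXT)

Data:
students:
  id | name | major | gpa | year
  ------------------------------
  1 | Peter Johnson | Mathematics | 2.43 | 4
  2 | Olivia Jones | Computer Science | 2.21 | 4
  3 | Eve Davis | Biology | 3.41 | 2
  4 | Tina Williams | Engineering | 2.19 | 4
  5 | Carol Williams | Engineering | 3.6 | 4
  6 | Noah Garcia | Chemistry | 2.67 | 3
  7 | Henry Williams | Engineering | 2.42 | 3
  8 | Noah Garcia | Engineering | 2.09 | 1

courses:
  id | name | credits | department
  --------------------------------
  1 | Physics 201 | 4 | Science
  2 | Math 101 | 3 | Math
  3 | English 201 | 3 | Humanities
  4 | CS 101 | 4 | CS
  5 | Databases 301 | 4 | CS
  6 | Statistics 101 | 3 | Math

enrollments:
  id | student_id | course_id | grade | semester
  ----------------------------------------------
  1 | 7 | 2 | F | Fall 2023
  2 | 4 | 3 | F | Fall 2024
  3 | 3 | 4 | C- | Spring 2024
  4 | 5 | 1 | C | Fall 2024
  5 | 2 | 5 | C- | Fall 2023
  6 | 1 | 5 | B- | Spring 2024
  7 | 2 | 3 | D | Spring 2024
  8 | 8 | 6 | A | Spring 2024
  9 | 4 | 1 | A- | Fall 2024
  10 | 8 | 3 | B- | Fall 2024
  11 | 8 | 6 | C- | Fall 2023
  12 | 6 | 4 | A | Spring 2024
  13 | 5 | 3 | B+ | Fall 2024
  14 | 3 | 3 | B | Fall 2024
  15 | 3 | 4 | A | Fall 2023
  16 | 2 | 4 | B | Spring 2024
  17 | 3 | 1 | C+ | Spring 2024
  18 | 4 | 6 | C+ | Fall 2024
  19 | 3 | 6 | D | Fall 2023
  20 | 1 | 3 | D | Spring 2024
SELECT DISTINCT grade FROM enrollments ORDER BY grade

Execution result:
grade
A
A-
B
B+
B-
C
C+
C-
D
F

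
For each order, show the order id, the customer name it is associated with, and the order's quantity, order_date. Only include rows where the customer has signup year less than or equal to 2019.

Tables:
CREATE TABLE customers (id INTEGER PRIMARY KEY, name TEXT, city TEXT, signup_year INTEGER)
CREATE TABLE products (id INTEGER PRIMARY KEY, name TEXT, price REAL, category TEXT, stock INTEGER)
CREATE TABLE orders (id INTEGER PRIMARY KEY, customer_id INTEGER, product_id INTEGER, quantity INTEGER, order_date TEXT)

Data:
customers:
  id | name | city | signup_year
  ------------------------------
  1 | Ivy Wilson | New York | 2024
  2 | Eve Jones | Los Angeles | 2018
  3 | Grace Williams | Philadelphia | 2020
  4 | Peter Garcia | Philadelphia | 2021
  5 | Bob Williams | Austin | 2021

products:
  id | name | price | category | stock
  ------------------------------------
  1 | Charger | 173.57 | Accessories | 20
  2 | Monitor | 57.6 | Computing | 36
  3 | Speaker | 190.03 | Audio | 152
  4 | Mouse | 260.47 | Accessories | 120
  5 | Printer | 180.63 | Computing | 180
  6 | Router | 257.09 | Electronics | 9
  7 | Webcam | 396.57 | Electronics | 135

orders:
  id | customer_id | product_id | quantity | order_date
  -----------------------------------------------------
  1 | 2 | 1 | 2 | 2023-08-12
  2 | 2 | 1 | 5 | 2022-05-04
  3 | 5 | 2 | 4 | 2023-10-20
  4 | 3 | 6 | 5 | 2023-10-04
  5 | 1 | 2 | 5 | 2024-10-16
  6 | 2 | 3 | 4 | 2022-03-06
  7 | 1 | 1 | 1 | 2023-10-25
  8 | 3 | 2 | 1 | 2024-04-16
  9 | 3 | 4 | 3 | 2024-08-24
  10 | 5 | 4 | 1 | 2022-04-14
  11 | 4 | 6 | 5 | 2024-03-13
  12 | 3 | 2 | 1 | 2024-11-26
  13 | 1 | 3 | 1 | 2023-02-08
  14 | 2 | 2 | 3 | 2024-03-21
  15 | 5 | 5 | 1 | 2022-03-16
SELECT c.id, p.name AS customer, c.quantity, c.order_date FROM orders c JOIN customers p ON c.customer_id = p.id WHERE p.signup_year <= 2019

Execution result:
id | customer | quantity | order_date
1 | Eve Jones | 2 | 2023-08-12
2 | Eve Jones | 5 | 2022-05-04
6 | Eve Jones | 4 | 2022-03-06
14 | Eve Jones | 3 | 2024-03-21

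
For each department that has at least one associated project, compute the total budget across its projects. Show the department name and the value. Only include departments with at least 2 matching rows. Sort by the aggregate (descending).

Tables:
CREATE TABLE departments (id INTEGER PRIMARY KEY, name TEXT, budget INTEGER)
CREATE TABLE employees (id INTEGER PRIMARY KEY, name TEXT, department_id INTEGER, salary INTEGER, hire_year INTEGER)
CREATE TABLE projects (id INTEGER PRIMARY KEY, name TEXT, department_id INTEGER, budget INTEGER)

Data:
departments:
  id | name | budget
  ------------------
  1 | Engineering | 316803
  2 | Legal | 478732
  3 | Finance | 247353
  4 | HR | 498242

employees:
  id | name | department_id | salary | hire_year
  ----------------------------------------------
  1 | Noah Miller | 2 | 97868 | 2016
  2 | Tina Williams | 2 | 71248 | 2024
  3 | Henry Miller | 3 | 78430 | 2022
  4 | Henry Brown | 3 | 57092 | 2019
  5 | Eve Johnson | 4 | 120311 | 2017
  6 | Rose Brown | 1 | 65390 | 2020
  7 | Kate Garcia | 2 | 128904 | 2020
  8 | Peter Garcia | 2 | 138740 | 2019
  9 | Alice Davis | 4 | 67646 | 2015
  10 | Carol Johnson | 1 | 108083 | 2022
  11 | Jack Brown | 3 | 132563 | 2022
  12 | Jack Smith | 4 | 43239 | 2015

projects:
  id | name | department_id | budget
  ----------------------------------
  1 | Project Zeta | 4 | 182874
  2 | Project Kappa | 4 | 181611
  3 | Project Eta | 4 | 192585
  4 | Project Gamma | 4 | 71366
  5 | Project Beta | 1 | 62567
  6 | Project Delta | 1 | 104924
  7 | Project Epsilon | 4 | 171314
SELECT p.name, SUM(c.budget) AS sum_budget FROM projects c JOIN departments p ON c.department_id = p.id GROUP BY p.id, p.name HAVING COUNT(*) >= 2 ORDER BY sum_budget DESC

Execution result:
name | sum_budget
HR | 799750
Engineering | 167491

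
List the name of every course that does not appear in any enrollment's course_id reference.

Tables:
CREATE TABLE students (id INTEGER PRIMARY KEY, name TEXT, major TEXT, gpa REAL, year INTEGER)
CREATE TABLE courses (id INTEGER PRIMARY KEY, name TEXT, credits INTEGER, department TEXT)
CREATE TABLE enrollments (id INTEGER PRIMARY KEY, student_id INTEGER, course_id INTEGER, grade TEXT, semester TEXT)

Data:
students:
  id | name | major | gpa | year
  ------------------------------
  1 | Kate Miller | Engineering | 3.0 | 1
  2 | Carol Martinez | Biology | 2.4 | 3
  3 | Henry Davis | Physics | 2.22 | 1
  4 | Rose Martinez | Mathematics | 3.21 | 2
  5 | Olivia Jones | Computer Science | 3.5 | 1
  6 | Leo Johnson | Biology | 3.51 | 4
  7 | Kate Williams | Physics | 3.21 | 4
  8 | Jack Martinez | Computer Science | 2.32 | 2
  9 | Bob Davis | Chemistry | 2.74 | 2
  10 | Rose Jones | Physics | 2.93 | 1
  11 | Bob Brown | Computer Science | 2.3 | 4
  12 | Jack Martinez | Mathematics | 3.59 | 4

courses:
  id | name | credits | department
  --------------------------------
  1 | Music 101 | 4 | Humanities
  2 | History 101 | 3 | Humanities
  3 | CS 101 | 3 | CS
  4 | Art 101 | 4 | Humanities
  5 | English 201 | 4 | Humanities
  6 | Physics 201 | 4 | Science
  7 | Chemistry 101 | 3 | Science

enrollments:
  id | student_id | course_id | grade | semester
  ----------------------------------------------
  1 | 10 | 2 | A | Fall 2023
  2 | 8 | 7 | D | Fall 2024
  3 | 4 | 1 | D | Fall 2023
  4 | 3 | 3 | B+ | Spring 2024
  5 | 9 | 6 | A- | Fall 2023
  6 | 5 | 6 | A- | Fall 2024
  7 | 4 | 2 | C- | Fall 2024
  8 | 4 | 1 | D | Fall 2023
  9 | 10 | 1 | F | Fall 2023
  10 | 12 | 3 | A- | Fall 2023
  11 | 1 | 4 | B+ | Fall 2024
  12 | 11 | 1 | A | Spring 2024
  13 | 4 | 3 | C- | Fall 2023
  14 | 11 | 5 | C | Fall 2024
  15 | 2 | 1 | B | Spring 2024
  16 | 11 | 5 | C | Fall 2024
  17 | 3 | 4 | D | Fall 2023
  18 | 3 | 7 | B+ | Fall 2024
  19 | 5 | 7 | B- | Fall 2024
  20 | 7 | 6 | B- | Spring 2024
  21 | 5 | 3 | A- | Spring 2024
SELECT p.name FROM courses p LEFT JOIN enrollments c ON c.course_id = p.id WHERE c.id IS NULL

Execution result:
(no rows)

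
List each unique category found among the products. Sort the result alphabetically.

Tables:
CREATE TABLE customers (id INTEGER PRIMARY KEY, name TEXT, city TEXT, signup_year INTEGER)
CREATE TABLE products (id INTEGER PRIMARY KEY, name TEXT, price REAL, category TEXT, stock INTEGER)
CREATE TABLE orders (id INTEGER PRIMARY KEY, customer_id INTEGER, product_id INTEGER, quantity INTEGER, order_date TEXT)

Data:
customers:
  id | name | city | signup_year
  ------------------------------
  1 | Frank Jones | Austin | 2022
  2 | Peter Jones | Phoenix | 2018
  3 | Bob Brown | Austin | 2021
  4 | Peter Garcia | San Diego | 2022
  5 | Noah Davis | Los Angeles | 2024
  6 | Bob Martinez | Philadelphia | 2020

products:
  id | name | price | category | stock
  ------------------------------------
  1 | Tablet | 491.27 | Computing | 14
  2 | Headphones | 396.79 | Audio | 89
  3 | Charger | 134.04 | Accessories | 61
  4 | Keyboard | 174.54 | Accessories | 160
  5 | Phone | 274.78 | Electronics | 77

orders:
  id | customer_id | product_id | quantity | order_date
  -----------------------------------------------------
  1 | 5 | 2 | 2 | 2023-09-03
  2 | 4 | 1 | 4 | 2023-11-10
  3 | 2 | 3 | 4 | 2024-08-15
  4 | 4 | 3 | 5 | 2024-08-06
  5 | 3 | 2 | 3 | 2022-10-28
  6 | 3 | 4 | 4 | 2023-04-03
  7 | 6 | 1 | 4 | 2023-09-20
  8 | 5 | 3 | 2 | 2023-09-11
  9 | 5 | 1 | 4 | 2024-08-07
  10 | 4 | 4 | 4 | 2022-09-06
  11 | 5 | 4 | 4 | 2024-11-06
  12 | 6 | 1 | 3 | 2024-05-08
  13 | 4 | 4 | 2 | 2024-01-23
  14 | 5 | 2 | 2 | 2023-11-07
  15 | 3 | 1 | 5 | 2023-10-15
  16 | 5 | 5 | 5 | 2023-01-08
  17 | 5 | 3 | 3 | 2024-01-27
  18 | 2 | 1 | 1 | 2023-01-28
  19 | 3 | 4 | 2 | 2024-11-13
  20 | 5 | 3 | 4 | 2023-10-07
SELECT DISTINCT category FROM products ORDER BY category

Execution result:
category
Accessories
Audio
Computing
Electronics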